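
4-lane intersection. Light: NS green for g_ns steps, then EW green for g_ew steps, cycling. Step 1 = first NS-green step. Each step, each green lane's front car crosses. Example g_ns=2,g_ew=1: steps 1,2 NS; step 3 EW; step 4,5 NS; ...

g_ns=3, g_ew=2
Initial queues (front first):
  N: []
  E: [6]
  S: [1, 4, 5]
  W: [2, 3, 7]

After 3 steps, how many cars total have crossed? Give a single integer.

Answer: 3

Derivation:
Step 1 [NS]: N:empty,E:wait,S:car1-GO,W:wait | queues: N=0 E=1 S=2 W=3
Step 2 [NS]: N:empty,E:wait,S:car4-GO,W:wait | queues: N=0 E=1 S=1 W=3
Step 3 [NS]: N:empty,E:wait,S:car5-GO,W:wait | queues: N=0 E=1 S=0 W=3
Cars crossed by step 3: 3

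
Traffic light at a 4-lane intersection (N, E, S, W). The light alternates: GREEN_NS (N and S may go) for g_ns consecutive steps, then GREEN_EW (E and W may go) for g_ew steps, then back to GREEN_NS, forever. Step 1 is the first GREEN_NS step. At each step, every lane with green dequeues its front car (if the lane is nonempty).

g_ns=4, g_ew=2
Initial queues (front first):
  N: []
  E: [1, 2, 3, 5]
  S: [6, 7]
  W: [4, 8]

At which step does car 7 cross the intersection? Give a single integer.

Step 1 [NS]: N:empty,E:wait,S:car6-GO,W:wait | queues: N=0 E=4 S=1 W=2
Step 2 [NS]: N:empty,E:wait,S:car7-GO,W:wait | queues: N=0 E=4 S=0 W=2
Step 3 [NS]: N:empty,E:wait,S:empty,W:wait | queues: N=0 E=4 S=0 W=2
Step 4 [NS]: N:empty,E:wait,S:empty,W:wait | queues: N=0 E=4 S=0 W=2
Step 5 [EW]: N:wait,E:car1-GO,S:wait,W:car4-GO | queues: N=0 E=3 S=0 W=1
Step 6 [EW]: N:wait,E:car2-GO,S:wait,W:car8-GO | queues: N=0 E=2 S=0 W=0
Step 7 [NS]: N:empty,E:wait,S:empty,W:wait | queues: N=0 E=2 S=0 W=0
Step 8 [NS]: N:empty,E:wait,S:empty,W:wait | queues: N=0 E=2 S=0 W=0
Step 9 [NS]: N:empty,E:wait,S:empty,W:wait | queues: N=0 E=2 S=0 W=0
Step 10 [NS]: N:empty,E:wait,S:empty,W:wait | queues: N=0 E=2 S=0 W=0
Step 11 [EW]: N:wait,E:car3-GO,S:wait,W:empty | queues: N=0 E=1 S=0 W=0
Step 12 [EW]: N:wait,E:car5-GO,S:wait,W:empty | queues: N=0 E=0 S=0 W=0
Car 7 crosses at step 2

2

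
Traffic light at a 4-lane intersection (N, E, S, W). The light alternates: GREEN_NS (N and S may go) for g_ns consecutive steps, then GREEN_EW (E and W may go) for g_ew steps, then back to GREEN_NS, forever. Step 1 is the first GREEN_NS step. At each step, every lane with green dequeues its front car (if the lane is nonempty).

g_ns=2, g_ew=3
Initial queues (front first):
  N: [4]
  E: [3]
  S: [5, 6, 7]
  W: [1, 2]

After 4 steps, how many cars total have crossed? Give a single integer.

Step 1 [NS]: N:car4-GO,E:wait,S:car5-GO,W:wait | queues: N=0 E=1 S=2 W=2
Step 2 [NS]: N:empty,E:wait,S:car6-GO,W:wait | queues: N=0 E=1 S=1 W=2
Step 3 [EW]: N:wait,E:car3-GO,S:wait,W:car1-GO | queues: N=0 E=0 S=1 W=1
Step 4 [EW]: N:wait,E:empty,S:wait,W:car2-GO | queues: N=0 E=0 S=1 W=0
Cars crossed by step 4: 6

Answer: 6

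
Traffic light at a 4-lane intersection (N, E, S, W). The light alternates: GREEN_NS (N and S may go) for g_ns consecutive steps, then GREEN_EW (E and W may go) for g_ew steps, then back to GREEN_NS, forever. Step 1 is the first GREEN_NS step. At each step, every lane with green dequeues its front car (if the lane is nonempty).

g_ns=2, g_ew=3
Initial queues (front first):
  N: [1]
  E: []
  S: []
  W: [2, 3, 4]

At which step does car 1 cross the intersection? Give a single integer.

Step 1 [NS]: N:car1-GO,E:wait,S:empty,W:wait | queues: N=0 E=0 S=0 W=3
Step 2 [NS]: N:empty,E:wait,S:empty,W:wait | queues: N=0 E=0 S=0 W=3
Step 3 [EW]: N:wait,E:empty,S:wait,W:car2-GO | queues: N=0 E=0 S=0 W=2
Step 4 [EW]: N:wait,E:empty,S:wait,W:car3-GO | queues: N=0 E=0 S=0 W=1
Step 5 [EW]: N:wait,E:empty,S:wait,W:car4-GO | queues: N=0 E=0 S=0 W=0
Car 1 crosses at step 1

1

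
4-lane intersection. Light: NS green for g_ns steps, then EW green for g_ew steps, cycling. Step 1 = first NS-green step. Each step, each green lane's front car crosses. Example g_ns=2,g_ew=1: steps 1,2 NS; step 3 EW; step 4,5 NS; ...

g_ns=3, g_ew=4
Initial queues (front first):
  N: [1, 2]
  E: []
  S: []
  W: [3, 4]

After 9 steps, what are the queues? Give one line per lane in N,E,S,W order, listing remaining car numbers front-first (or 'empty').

Step 1 [NS]: N:car1-GO,E:wait,S:empty,W:wait | queues: N=1 E=0 S=0 W=2
Step 2 [NS]: N:car2-GO,E:wait,S:empty,W:wait | queues: N=0 E=0 S=0 W=2
Step 3 [NS]: N:empty,E:wait,S:empty,W:wait | queues: N=0 E=0 S=0 W=2
Step 4 [EW]: N:wait,E:empty,S:wait,W:car3-GO | queues: N=0 E=0 S=0 W=1
Step 5 [EW]: N:wait,E:empty,S:wait,W:car4-GO | queues: N=0 E=0 S=0 W=0

N: empty
E: empty
S: empty
W: empty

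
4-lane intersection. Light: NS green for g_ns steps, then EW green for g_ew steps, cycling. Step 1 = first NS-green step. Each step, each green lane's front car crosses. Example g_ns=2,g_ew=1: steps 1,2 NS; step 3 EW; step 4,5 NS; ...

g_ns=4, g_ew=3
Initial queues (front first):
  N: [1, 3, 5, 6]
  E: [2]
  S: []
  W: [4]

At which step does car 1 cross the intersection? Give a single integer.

Step 1 [NS]: N:car1-GO,E:wait,S:empty,W:wait | queues: N=3 E=1 S=0 W=1
Step 2 [NS]: N:car3-GO,E:wait,S:empty,W:wait | queues: N=2 E=1 S=0 W=1
Step 3 [NS]: N:car5-GO,E:wait,S:empty,W:wait | queues: N=1 E=1 S=0 W=1
Step 4 [NS]: N:car6-GO,E:wait,S:empty,W:wait | queues: N=0 E=1 S=0 W=1
Step 5 [EW]: N:wait,E:car2-GO,S:wait,W:car4-GO | queues: N=0 E=0 S=0 W=0
Car 1 crosses at step 1

1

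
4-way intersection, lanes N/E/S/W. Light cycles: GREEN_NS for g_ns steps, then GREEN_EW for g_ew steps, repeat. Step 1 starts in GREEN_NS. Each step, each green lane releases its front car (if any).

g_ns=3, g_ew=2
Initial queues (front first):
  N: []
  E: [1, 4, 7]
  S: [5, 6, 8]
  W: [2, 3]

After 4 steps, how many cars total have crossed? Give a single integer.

Answer: 5

Derivation:
Step 1 [NS]: N:empty,E:wait,S:car5-GO,W:wait | queues: N=0 E=3 S=2 W=2
Step 2 [NS]: N:empty,E:wait,S:car6-GO,W:wait | queues: N=0 E=3 S=1 W=2
Step 3 [NS]: N:empty,E:wait,S:car8-GO,W:wait | queues: N=0 E=3 S=0 W=2
Step 4 [EW]: N:wait,E:car1-GO,S:wait,W:car2-GO | queues: N=0 E=2 S=0 W=1
Cars crossed by step 4: 5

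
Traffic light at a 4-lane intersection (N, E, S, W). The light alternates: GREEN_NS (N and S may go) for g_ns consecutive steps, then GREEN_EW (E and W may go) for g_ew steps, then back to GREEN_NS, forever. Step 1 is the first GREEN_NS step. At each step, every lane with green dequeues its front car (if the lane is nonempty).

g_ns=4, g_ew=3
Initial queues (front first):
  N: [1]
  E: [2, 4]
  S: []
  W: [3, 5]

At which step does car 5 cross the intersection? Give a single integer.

Step 1 [NS]: N:car1-GO,E:wait,S:empty,W:wait | queues: N=0 E=2 S=0 W=2
Step 2 [NS]: N:empty,E:wait,S:empty,W:wait | queues: N=0 E=2 S=0 W=2
Step 3 [NS]: N:empty,E:wait,S:empty,W:wait | queues: N=0 E=2 S=0 W=2
Step 4 [NS]: N:empty,E:wait,S:empty,W:wait | queues: N=0 E=2 S=0 W=2
Step 5 [EW]: N:wait,E:car2-GO,S:wait,W:car3-GO | queues: N=0 E=1 S=0 W=1
Step 6 [EW]: N:wait,E:car4-GO,S:wait,W:car5-GO | queues: N=0 E=0 S=0 W=0
Car 5 crosses at step 6

6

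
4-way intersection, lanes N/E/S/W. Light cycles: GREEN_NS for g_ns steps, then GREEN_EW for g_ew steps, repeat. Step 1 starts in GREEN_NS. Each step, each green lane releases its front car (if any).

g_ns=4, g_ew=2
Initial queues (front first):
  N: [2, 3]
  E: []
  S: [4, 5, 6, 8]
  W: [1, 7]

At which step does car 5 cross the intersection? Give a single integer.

Step 1 [NS]: N:car2-GO,E:wait,S:car4-GO,W:wait | queues: N=1 E=0 S=3 W=2
Step 2 [NS]: N:car3-GO,E:wait,S:car5-GO,W:wait | queues: N=0 E=0 S=2 W=2
Step 3 [NS]: N:empty,E:wait,S:car6-GO,W:wait | queues: N=0 E=0 S=1 W=2
Step 4 [NS]: N:empty,E:wait,S:car8-GO,W:wait | queues: N=0 E=0 S=0 W=2
Step 5 [EW]: N:wait,E:empty,S:wait,W:car1-GO | queues: N=0 E=0 S=0 W=1
Step 6 [EW]: N:wait,E:empty,S:wait,W:car7-GO | queues: N=0 E=0 S=0 W=0
Car 5 crosses at step 2

2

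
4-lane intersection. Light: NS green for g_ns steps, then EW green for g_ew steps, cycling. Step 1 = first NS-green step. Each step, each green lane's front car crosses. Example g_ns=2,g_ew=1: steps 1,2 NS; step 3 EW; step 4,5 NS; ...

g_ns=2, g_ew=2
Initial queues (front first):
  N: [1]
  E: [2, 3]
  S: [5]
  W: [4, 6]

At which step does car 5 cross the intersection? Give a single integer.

Step 1 [NS]: N:car1-GO,E:wait,S:car5-GO,W:wait | queues: N=0 E=2 S=0 W=2
Step 2 [NS]: N:empty,E:wait,S:empty,W:wait | queues: N=0 E=2 S=0 W=2
Step 3 [EW]: N:wait,E:car2-GO,S:wait,W:car4-GO | queues: N=0 E=1 S=0 W=1
Step 4 [EW]: N:wait,E:car3-GO,S:wait,W:car6-GO | queues: N=0 E=0 S=0 W=0
Car 5 crosses at step 1

1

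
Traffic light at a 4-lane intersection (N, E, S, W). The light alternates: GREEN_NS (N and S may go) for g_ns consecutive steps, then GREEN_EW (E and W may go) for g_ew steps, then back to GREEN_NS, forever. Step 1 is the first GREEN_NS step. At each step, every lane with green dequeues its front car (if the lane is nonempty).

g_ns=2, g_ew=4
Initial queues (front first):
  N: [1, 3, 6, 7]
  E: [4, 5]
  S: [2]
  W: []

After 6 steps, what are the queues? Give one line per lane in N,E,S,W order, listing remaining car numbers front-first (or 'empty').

Step 1 [NS]: N:car1-GO,E:wait,S:car2-GO,W:wait | queues: N=3 E=2 S=0 W=0
Step 2 [NS]: N:car3-GO,E:wait,S:empty,W:wait | queues: N=2 E=2 S=0 W=0
Step 3 [EW]: N:wait,E:car4-GO,S:wait,W:empty | queues: N=2 E=1 S=0 W=0
Step 4 [EW]: N:wait,E:car5-GO,S:wait,W:empty | queues: N=2 E=0 S=0 W=0
Step 5 [EW]: N:wait,E:empty,S:wait,W:empty | queues: N=2 E=0 S=0 W=0
Step 6 [EW]: N:wait,E:empty,S:wait,W:empty | queues: N=2 E=0 S=0 W=0

N: 6 7
E: empty
S: empty
W: empty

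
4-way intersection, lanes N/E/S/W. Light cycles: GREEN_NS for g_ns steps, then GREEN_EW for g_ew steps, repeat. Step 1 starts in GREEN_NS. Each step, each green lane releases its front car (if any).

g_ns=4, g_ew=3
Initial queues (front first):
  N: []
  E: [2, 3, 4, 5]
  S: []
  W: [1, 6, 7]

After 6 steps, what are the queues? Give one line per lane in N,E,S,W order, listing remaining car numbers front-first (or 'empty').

Step 1 [NS]: N:empty,E:wait,S:empty,W:wait | queues: N=0 E=4 S=0 W=3
Step 2 [NS]: N:empty,E:wait,S:empty,W:wait | queues: N=0 E=4 S=0 W=3
Step 3 [NS]: N:empty,E:wait,S:empty,W:wait | queues: N=0 E=4 S=0 W=3
Step 4 [NS]: N:empty,E:wait,S:empty,W:wait | queues: N=0 E=4 S=0 W=3
Step 5 [EW]: N:wait,E:car2-GO,S:wait,W:car1-GO | queues: N=0 E=3 S=0 W=2
Step 6 [EW]: N:wait,E:car3-GO,S:wait,W:car6-GO | queues: N=0 E=2 S=0 W=1

N: empty
E: 4 5
S: empty
W: 7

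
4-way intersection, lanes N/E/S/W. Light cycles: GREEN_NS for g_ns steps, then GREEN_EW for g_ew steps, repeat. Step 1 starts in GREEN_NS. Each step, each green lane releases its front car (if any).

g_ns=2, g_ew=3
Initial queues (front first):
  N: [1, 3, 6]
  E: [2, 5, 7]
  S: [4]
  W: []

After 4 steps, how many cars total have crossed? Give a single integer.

Answer: 5

Derivation:
Step 1 [NS]: N:car1-GO,E:wait,S:car4-GO,W:wait | queues: N=2 E=3 S=0 W=0
Step 2 [NS]: N:car3-GO,E:wait,S:empty,W:wait | queues: N=1 E=3 S=0 W=0
Step 3 [EW]: N:wait,E:car2-GO,S:wait,W:empty | queues: N=1 E=2 S=0 W=0
Step 4 [EW]: N:wait,E:car5-GO,S:wait,W:empty | queues: N=1 E=1 S=0 W=0
Cars crossed by step 4: 5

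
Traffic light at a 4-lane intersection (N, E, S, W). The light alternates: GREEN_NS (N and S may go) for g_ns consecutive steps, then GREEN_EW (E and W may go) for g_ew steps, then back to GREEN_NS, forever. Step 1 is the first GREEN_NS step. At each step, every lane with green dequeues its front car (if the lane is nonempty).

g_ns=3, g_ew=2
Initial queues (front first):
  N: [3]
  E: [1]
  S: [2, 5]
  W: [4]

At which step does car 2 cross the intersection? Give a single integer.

Step 1 [NS]: N:car3-GO,E:wait,S:car2-GO,W:wait | queues: N=0 E=1 S=1 W=1
Step 2 [NS]: N:empty,E:wait,S:car5-GO,W:wait | queues: N=0 E=1 S=0 W=1
Step 3 [NS]: N:empty,E:wait,S:empty,W:wait | queues: N=0 E=1 S=0 W=1
Step 4 [EW]: N:wait,E:car1-GO,S:wait,W:car4-GO | queues: N=0 E=0 S=0 W=0
Car 2 crosses at step 1

1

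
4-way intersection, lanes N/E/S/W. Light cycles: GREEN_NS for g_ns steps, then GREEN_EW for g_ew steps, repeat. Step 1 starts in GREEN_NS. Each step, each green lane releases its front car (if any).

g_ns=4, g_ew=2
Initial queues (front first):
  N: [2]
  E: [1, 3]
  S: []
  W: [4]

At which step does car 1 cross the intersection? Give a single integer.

Step 1 [NS]: N:car2-GO,E:wait,S:empty,W:wait | queues: N=0 E=2 S=0 W=1
Step 2 [NS]: N:empty,E:wait,S:empty,W:wait | queues: N=0 E=2 S=0 W=1
Step 3 [NS]: N:empty,E:wait,S:empty,W:wait | queues: N=0 E=2 S=0 W=1
Step 4 [NS]: N:empty,E:wait,S:empty,W:wait | queues: N=0 E=2 S=0 W=1
Step 5 [EW]: N:wait,E:car1-GO,S:wait,W:car4-GO | queues: N=0 E=1 S=0 W=0
Step 6 [EW]: N:wait,E:car3-GO,S:wait,W:empty | queues: N=0 E=0 S=0 W=0
Car 1 crosses at step 5

5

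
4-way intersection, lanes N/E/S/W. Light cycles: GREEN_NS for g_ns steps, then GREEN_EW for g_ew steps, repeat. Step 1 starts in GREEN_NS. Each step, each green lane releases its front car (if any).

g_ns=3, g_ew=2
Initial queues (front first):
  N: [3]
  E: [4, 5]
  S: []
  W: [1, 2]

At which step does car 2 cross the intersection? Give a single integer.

Step 1 [NS]: N:car3-GO,E:wait,S:empty,W:wait | queues: N=0 E=2 S=0 W=2
Step 2 [NS]: N:empty,E:wait,S:empty,W:wait | queues: N=0 E=2 S=0 W=2
Step 3 [NS]: N:empty,E:wait,S:empty,W:wait | queues: N=0 E=2 S=0 W=2
Step 4 [EW]: N:wait,E:car4-GO,S:wait,W:car1-GO | queues: N=0 E=1 S=0 W=1
Step 5 [EW]: N:wait,E:car5-GO,S:wait,W:car2-GO | queues: N=0 E=0 S=0 W=0
Car 2 crosses at step 5

5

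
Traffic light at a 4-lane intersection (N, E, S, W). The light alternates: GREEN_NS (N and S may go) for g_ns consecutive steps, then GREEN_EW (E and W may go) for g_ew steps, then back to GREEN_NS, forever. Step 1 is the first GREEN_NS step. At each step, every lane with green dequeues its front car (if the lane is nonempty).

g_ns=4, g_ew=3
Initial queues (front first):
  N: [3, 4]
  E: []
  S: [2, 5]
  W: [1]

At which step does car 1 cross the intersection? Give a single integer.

Step 1 [NS]: N:car3-GO,E:wait,S:car2-GO,W:wait | queues: N=1 E=0 S=1 W=1
Step 2 [NS]: N:car4-GO,E:wait,S:car5-GO,W:wait | queues: N=0 E=0 S=0 W=1
Step 3 [NS]: N:empty,E:wait,S:empty,W:wait | queues: N=0 E=0 S=0 W=1
Step 4 [NS]: N:empty,E:wait,S:empty,W:wait | queues: N=0 E=0 S=0 W=1
Step 5 [EW]: N:wait,E:empty,S:wait,W:car1-GO | queues: N=0 E=0 S=0 W=0
Car 1 crosses at step 5

5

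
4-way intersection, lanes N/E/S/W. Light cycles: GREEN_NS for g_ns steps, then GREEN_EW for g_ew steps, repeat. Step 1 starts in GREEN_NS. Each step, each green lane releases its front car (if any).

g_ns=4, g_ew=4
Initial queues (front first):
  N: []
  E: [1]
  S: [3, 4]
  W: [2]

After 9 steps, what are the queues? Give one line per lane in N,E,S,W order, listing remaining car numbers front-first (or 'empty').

Step 1 [NS]: N:empty,E:wait,S:car3-GO,W:wait | queues: N=0 E=1 S=1 W=1
Step 2 [NS]: N:empty,E:wait,S:car4-GO,W:wait | queues: N=0 E=1 S=0 W=1
Step 3 [NS]: N:empty,E:wait,S:empty,W:wait | queues: N=0 E=1 S=0 W=1
Step 4 [NS]: N:empty,E:wait,S:empty,W:wait | queues: N=0 E=1 S=0 W=1
Step 5 [EW]: N:wait,E:car1-GO,S:wait,W:car2-GO | queues: N=0 E=0 S=0 W=0

N: empty
E: empty
S: empty
W: empty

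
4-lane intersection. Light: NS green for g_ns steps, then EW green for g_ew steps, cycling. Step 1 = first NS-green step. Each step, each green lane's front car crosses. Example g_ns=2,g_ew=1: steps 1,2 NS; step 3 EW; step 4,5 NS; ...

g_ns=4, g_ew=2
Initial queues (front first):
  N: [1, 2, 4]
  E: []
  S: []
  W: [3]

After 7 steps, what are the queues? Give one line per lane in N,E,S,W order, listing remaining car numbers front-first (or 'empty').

Step 1 [NS]: N:car1-GO,E:wait,S:empty,W:wait | queues: N=2 E=0 S=0 W=1
Step 2 [NS]: N:car2-GO,E:wait,S:empty,W:wait | queues: N=1 E=0 S=0 W=1
Step 3 [NS]: N:car4-GO,E:wait,S:empty,W:wait | queues: N=0 E=0 S=0 W=1
Step 4 [NS]: N:empty,E:wait,S:empty,W:wait | queues: N=0 E=0 S=0 W=1
Step 5 [EW]: N:wait,E:empty,S:wait,W:car3-GO | queues: N=0 E=0 S=0 W=0

N: empty
E: empty
S: empty
W: empty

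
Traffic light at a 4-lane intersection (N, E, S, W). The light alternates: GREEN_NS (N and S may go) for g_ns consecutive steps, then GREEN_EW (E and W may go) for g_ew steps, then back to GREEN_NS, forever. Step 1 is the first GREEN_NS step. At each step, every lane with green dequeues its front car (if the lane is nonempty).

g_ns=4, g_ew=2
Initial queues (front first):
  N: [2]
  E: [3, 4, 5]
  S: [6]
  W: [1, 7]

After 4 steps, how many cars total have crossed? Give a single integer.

Step 1 [NS]: N:car2-GO,E:wait,S:car6-GO,W:wait | queues: N=0 E=3 S=0 W=2
Step 2 [NS]: N:empty,E:wait,S:empty,W:wait | queues: N=0 E=3 S=0 W=2
Step 3 [NS]: N:empty,E:wait,S:empty,W:wait | queues: N=0 E=3 S=0 W=2
Step 4 [NS]: N:empty,E:wait,S:empty,W:wait | queues: N=0 E=3 S=0 W=2
Cars crossed by step 4: 2

Answer: 2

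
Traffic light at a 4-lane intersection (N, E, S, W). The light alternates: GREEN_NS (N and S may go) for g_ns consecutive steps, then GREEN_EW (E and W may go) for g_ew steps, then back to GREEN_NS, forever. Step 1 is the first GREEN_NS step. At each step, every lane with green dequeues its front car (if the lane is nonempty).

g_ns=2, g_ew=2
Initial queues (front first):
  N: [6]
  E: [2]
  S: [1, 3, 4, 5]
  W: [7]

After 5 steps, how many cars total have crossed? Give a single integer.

Step 1 [NS]: N:car6-GO,E:wait,S:car1-GO,W:wait | queues: N=0 E=1 S=3 W=1
Step 2 [NS]: N:empty,E:wait,S:car3-GO,W:wait | queues: N=0 E=1 S=2 W=1
Step 3 [EW]: N:wait,E:car2-GO,S:wait,W:car7-GO | queues: N=0 E=0 S=2 W=0
Step 4 [EW]: N:wait,E:empty,S:wait,W:empty | queues: N=0 E=0 S=2 W=0
Step 5 [NS]: N:empty,E:wait,S:car4-GO,W:wait | queues: N=0 E=0 S=1 W=0
Cars crossed by step 5: 6

Answer: 6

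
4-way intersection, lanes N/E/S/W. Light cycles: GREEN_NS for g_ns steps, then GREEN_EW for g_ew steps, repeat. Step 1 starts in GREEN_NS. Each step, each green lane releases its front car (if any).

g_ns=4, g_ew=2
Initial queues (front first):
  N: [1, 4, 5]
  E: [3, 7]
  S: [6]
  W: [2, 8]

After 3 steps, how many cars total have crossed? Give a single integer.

Answer: 4

Derivation:
Step 1 [NS]: N:car1-GO,E:wait,S:car6-GO,W:wait | queues: N=2 E=2 S=0 W=2
Step 2 [NS]: N:car4-GO,E:wait,S:empty,W:wait | queues: N=1 E=2 S=0 W=2
Step 3 [NS]: N:car5-GO,E:wait,S:empty,W:wait | queues: N=0 E=2 S=0 W=2
Cars crossed by step 3: 4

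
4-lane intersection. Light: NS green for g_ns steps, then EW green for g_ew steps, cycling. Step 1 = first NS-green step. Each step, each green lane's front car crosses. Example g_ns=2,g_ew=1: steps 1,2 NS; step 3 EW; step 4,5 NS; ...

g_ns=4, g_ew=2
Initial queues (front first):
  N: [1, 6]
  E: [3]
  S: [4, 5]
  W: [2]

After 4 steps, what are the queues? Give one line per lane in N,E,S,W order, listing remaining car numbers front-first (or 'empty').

Step 1 [NS]: N:car1-GO,E:wait,S:car4-GO,W:wait | queues: N=1 E=1 S=1 W=1
Step 2 [NS]: N:car6-GO,E:wait,S:car5-GO,W:wait | queues: N=0 E=1 S=0 W=1
Step 3 [NS]: N:empty,E:wait,S:empty,W:wait | queues: N=0 E=1 S=0 W=1
Step 4 [NS]: N:empty,E:wait,S:empty,W:wait | queues: N=0 E=1 S=0 W=1

N: empty
E: 3
S: empty
W: 2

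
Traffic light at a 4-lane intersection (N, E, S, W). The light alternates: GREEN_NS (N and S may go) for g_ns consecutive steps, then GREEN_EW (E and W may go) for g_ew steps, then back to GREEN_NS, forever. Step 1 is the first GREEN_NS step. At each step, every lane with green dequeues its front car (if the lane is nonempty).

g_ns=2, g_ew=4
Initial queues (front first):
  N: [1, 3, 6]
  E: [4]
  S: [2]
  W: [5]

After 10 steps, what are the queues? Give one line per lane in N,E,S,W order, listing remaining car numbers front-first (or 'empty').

Step 1 [NS]: N:car1-GO,E:wait,S:car2-GO,W:wait | queues: N=2 E=1 S=0 W=1
Step 2 [NS]: N:car3-GO,E:wait,S:empty,W:wait | queues: N=1 E=1 S=0 W=1
Step 3 [EW]: N:wait,E:car4-GO,S:wait,W:car5-GO | queues: N=1 E=0 S=0 W=0
Step 4 [EW]: N:wait,E:empty,S:wait,W:empty | queues: N=1 E=0 S=0 W=0
Step 5 [EW]: N:wait,E:empty,S:wait,W:empty | queues: N=1 E=0 S=0 W=0
Step 6 [EW]: N:wait,E:empty,S:wait,W:empty | queues: N=1 E=0 S=0 W=0
Step 7 [NS]: N:car6-GO,E:wait,S:empty,W:wait | queues: N=0 E=0 S=0 W=0

N: empty
E: empty
S: empty
W: empty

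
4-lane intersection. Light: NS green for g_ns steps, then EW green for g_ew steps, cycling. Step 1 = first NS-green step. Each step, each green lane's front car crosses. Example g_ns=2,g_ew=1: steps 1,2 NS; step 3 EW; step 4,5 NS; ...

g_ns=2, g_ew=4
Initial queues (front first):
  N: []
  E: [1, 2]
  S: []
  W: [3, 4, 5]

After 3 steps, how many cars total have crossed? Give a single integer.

Step 1 [NS]: N:empty,E:wait,S:empty,W:wait | queues: N=0 E=2 S=0 W=3
Step 2 [NS]: N:empty,E:wait,S:empty,W:wait | queues: N=0 E=2 S=0 W=3
Step 3 [EW]: N:wait,E:car1-GO,S:wait,W:car3-GO | queues: N=0 E=1 S=0 W=2
Cars crossed by step 3: 2

Answer: 2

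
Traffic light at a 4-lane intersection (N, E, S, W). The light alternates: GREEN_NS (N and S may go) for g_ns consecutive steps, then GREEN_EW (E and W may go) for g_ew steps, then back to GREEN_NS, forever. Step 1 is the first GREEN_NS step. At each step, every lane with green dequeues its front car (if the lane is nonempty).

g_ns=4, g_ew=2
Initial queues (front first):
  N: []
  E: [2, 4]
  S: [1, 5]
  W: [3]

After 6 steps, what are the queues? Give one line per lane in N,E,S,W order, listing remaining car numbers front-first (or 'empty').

Step 1 [NS]: N:empty,E:wait,S:car1-GO,W:wait | queues: N=0 E=2 S=1 W=1
Step 2 [NS]: N:empty,E:wait,S:car5-GO,W:wait | queues: N=0 E=2 S=0 W=1
Step 3 [NS]: N:empty,E:wait,S:empty,W:wait | queues: N=0 E=2 S=0 W=1
Step 4 [NS]: N:empty,E:wait,S:empty,W:wait | queues: N=0 E=2 S=0 W=1
Step 5 [EW]: N:wait,E:car2-GO,S:wait,W:car3-GO | queues: N=0 E=1 S=0 W=0
Step 6 [EW]: N:wait,E:car4-GO,S:wait,W:empty | queues: N=0 E=0 S=0 W=0

N: empty
E: empty
S: empty
W: empty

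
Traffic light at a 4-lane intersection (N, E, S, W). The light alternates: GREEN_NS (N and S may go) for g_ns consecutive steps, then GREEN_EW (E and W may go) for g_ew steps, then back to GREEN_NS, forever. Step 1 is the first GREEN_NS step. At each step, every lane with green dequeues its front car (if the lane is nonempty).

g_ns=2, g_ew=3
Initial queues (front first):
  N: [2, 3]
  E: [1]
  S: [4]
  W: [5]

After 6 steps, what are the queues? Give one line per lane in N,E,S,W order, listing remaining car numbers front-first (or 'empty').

Step 1 [NS]: N:car2-GO,E:wait,S:car4-GO,W:wait | queues: N=1 E=1 S=0 W=1
Step 2 [NS]: N:car3-GO,E:wait,S:empty,W:wait | queues: N=0 E=1 S=0 W=1
Step 3 [EW]: N:wait,E:car1-GO,S:wait,W:car5-GO | queues: N=0 E=0 S=0 W=0

N: empty
E: empty
S: empty
W: empty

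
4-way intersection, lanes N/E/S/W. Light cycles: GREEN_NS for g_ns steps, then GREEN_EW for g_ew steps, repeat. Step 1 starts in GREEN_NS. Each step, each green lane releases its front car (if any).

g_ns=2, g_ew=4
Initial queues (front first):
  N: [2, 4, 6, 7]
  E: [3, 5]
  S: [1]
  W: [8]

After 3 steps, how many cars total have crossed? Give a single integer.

Answer: 5

Derivation:
Step 1 [NS]: N:car2-GO,E:wait,S:car1-GO,W:wait | queues: N=3 E=2 S=0 W=1
Step 2 [NS]: N:car4-GO,E:wait,S:empty,W:wait | queues: N=2 E=2 S=0 W=1
Step 3 [EW]: N:wait,E:car3-GO,S:wait,W:car8-GO | queues: N=2 E=1 S=0 W=0
Cars crossed by step 3: 5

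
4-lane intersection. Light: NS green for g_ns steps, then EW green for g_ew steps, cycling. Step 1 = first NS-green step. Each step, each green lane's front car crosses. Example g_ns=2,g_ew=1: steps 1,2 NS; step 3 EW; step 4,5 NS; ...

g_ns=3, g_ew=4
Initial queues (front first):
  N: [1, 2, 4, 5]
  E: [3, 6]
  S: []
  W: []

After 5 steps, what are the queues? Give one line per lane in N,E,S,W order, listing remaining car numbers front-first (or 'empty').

Step 1 [NS]: N:car1-GO,E:wait,S:empty,W:wait | queues: N=3 E=2 S=0 W=0
Step 2 [NS]: N:car2-GO,E:wait,S:empty,W:wait | queues: N=2 E=2 S=0 W=0
Step 3 [NS]: N:car4-GO,E:wait,S:empty,W:wait | queues: N=1 E=2 S=0 W=0
Step 4 [EW]: N:wait,E:car3-GO,S:wait,W:empty | queues: N=1 E=1 S=0 W=0
Step 5 [EW]: N:wait,E:car6-GO,S:wait,W:empty | queues: N=1 E=0 S=0 W=0

N: 5
E: empty
S: empty
W: empty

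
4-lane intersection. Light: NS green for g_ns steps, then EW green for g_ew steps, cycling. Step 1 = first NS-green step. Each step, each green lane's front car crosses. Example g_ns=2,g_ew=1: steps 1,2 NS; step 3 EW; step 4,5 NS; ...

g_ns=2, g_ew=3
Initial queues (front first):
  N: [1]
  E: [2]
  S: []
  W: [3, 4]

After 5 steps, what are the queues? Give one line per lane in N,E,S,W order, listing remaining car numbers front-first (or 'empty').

Step 1 [NS]: N:car1-GO,E:wait,S:empty,W:wait | queues: N=0 E=1 S=0 W=2
Step 2 [NS]: N:empty,E:wait,S:empty,W:wait | queues: N=0 E=1 S=0 W=2
Step 3 [EW]: N:wait,E:car2-GO,S:wait,W:car3-GO | queues: N=0 E=0 S=0 W=1
Step 4 [EW]: N:wait,E:empty,S:wait,W:car4-GO | queues: N=0 E=0 S=0 W=0

N: empty
E: empty
S: empty
W: empty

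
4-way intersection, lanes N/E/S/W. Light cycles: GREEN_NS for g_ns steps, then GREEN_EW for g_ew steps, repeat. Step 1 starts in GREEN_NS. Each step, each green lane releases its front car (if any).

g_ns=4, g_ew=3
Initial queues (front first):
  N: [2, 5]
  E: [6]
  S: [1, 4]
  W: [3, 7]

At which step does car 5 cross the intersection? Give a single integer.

Step 1 [NS]: N:car2-GO,E:wait,S:car1-GO,W:wait | queues: N=1 E=1 S=1 W=2
Step 2 [NS]: N:car5-GO,E:wait,S:car4-GO,W:wait | queues: N=0 E=1 S=0 W=2
Step 3 [NS]: N:empty,E:wait,S:empty,W:wait | queues: N=0 E=1 S=0 W=2
Step 4 [NS]: N:empty,E:wait,S:empty,W:wait | queues: N=0 E=1 S=0 W=2
Step 5 [EW]: N:wait,E:car6-GO,S:wait,W:car3-GO | queues: N=0 E=0 S=0 W=1
Step 6 [EW]: N:wait,E:empty,S:wait,W:car7-GO | queues: N=0 E=0 S=0 W=0
Car 5 crosses at step 2

2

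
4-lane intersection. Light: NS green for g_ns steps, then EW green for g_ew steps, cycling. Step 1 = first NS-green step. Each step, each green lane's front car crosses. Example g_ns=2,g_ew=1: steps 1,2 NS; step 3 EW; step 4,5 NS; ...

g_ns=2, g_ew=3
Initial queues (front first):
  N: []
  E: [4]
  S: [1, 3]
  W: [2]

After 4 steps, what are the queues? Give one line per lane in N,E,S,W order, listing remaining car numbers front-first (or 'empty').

Step 1 [NS]: N:empty,E:wait,S:car1-GO,W:wait | queues: N=0 E=1 S=1 W=1
Step 2 [NS]: N:empty,E:wait,S:car3-GO,W:wait | queues: N=0 E=1 S=0 W=1
Step 3 [EW]: N:wait,E:car4-GO,S:wait,W:car2-GO | queues: N=0 E=0 S=0 W=0

N: empty
E: empty
S: empty
W: empty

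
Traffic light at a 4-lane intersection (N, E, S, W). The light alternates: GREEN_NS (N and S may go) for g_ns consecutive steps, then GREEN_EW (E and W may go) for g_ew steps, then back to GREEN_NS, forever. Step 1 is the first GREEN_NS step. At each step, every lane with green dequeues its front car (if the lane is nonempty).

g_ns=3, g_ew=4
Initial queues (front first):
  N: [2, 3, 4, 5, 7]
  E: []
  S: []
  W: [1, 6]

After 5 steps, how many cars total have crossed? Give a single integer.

Answer: 5

Derivation:
Step 1 [NS]: N:car2-GO,E:wait,S:empty,W:wait | queues: N=4 E=0 S=0 W=2
Step 2 [NS]: N:car3-GO,E:wait,S:empty,W:wait | queues: N=3 E=0 S=0 W=2
Step 3 [NS]: N:car4-GO,E:wait,S:empty,W:wait | queues: N=2 E=0 S=0 W=2
Step 4 [EW]: N:wait,E:empty,S:wait,W:car1-GO | queues: N=2 E=0 S=0 W=1
Step 5 [EW]: N:wait,E:empty,S:wait,W:car6-GO | queues: N=2 E=0 S=0 W=0
Cars crossed by step 5: 5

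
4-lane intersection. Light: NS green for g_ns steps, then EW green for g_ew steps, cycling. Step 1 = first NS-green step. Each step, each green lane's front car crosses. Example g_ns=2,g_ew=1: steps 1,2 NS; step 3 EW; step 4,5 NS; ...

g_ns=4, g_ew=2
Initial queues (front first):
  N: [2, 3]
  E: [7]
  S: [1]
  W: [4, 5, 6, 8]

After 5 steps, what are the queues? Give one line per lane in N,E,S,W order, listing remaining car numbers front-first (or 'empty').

Step 1 [NS]: N:car2-GO,E:wait,S:car1-GO,W:wait | queues: N=1 E=1 S=0 W=4
Step 2 [NS]: N:car3-GO,E:wait,S:empty,W:wait | queues: N=0 E=1 S=0 W=4
Step 3 [NS]: N:empty,E:wait,S:empty,W:wait | queues: N=0 E=1 S=0 W=4
Step 4 [NS]: N:empty,E:wait,S:empty,W:wait | queues: N=0 E=1 S=0 W=4
Step 5 [EW]: N:wait,E:car7-GO,S:wait,W:car4-GO | queues: N=0 E=0 S=0 W=3

N: empty
E: empty
S: empty
W: 5 6 8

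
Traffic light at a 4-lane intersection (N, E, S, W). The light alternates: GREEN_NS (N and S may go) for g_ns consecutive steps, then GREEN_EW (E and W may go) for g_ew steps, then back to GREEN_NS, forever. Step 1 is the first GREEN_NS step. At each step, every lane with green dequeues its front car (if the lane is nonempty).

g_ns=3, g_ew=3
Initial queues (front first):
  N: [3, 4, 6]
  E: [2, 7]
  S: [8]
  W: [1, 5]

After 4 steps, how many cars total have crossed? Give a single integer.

Step 1 [NS]: N:car3-GO,E:wait,S:car8-GO,W:wait | queues: N=2 E=2 S=0 W=2
Step 2 [NS]: N:car4-GO,E:wait,S:empty,W:wait | queues: N=1 E=2 S=0 W=2
Step 3 [NS]: N:car6-GO,E:wait,S:empty,W:wait | queues: N=0 E=2 S=0 W=2
Step 4 [EW]: N:wait,E:car2-GO,S:wait,W:car1-GO | queues: N=0 E=1 S=0 W=1
Cars crossed by step 4: 6

Answer: 6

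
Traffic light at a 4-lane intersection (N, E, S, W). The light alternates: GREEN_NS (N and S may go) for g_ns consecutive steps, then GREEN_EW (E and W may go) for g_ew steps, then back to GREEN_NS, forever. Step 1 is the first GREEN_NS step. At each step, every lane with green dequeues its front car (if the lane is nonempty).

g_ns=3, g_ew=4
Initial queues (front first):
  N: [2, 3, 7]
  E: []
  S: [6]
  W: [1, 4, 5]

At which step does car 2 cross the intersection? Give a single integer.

Step 1 [NS]: N:car2-GO,E:wait,S:car6-GO,W:wait | queues: N=2 E=0 S=0 W=3
Step 2 [NS]: N:car3-GO,E:wait,S:empty,W:wait | queues: N=1 E=0 S=0 W=3
Step 3 [NS]: N:car7-GO,E:wait,S:empty,W:wait | queues: N=0 E=0 S=0 W=3
Step 4 [EW]: N:wait,E:empty,S:wait,W:car1-GO | queues: N=0 E=0 S=0 W=2
Step 5 [EW]: N:wait,E:empty,S:wait,W:car4-GO | queues: N=0 E=0 S=0 W=1
Step 6 [EW]: N:wait,E:empty,S:wait,W:car5-GO | queues: N=0 E=0 S=0 W=0
Car 2 crosses at step 1

1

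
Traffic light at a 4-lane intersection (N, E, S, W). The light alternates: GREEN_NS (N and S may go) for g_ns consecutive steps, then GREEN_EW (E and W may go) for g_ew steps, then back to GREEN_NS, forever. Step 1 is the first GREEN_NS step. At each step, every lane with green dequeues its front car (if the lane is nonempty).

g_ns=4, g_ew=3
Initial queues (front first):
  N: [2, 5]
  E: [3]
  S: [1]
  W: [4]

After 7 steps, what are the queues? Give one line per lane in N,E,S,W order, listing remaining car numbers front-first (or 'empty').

Step 1 [NS]: N:car2-GO,E:wait,S:car1-GO,W:wait | queues: N=1 E=1 S=0 W=1
Step 2 [NS]: N:car5-GO,E:wait,S:empty,W:wait | queues: N=0 E=1 S=0 W=1
Step 3 [NS]: N:empty,E:wait,S:empty,W:wait | queues: N=0 E=1 S=0 W=1
Step 4 [NS]: N:empty,E:wait,S:empty,W:wait | queues: N=0 E=1 S=0 W=1
Step 5 [EW]: N:wait,E:car3-GO,S:wait,W:car4-GO | queues: N=0 E=0 S=0 W=0

N: empty
E: empty
S: empty
W: empty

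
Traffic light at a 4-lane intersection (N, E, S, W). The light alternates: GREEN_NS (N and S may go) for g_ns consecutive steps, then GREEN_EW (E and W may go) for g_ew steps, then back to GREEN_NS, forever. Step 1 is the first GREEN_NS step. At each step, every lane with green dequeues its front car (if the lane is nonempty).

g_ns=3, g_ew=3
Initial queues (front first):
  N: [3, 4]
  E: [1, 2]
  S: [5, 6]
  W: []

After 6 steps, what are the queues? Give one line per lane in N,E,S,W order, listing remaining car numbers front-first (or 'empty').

Step 1 [NS]: N:car3-GO,E:wait,S:car5-GO,W:wait | queues: N=1 E=2 S=1 W=0
Step 2 [NS]: N:car4-GO,E:wait,S:car6-GO,W:wait | queues: N=0 E=2 S=0 W=0
Step 3 [NS]: N:empty,E:wait,S:empty,W:wait | queues: N=0 E=2 S=0 W=0
Step 4 [EW]: N:wait,E:car1-GO,S:wait,W:empty | queues: N=0 E=1 S=0 W=0
Step 5 [EW]: N:wait,E:car2-GO,S:wait,W:empty | queues: N=0 E=0 S=0 W=0

N: empty
E: empty
S: empty
W: empty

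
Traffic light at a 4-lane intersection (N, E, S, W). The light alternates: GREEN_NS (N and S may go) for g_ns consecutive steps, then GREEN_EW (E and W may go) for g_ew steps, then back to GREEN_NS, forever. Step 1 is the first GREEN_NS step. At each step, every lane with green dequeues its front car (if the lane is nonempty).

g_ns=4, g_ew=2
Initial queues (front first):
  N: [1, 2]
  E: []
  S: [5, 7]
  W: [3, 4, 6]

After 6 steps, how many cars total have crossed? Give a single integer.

Answer: 6

Derivation:
Step 1 [NS]: N:car1-GO,E:wait,S:car5-GO,W:wait | queues: N=1 E=0 S=1 W=3
Step 2 [NS]: N:car2-GO,E:wait,S:car7-GO,W:wait | queues: N=0 E=0 S=0 W=3
Step 3 [NS]: N:empty,E:wait,S:empty,W:wait | queues: N=0 E=0 S=0 W=3
Step 4 [NS]: N:empty,E:wait,S:empty,W:wait | queues: N=0 E=0 S=0 W=3
Step 5 [EW]: N:wait,E:empty,S:wait,W:car3-GO | queues: N=0 E=0 S=0 W=2
Step 6 [EW]: N:wait,E:empty,S:wait,W:car4-GO | queues: N=0 E=0 S=0 W=1
Cars crossed by step 6: 6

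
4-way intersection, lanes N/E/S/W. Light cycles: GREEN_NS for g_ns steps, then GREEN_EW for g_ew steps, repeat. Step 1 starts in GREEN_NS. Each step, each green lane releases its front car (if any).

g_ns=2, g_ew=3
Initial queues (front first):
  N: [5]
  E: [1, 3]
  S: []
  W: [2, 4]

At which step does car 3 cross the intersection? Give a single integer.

Step 1 [NS]: N:car5-GO,E:wait,S:empty,W:wait | queues: N=0 E=2 S=0 W=2
Step 2 [NS]: N:empty,E:wait,S:empty,W:wait | queues: N=0 E=2 S=0 W=2
Step 3 [EW]: N:wait,E:car1-GO,S:wait,W:car2-GO | queues: N=0 E=1 S=0 W=1
Step 4 [EW]: N:wait,E:car3-GO,S:wait,W:car4-GO | queues: N=0 E=0 S=0 W=0
Car 3 crosses at step 4

4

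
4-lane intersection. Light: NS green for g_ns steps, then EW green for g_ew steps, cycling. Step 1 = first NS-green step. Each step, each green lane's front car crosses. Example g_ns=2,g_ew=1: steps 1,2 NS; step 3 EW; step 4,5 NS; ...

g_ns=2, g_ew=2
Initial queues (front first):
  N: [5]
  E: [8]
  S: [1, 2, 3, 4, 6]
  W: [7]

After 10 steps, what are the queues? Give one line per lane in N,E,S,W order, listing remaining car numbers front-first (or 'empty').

Step 1 [NS]: N:car5-GO,E:wait,S:car1-GO,W:wait | queues: N=0 E=1 S=4 W=1
Step 2 [NS]: N:empty,E:wait,S:car2-GO,W:wait | queues: N=0 E=1 S=3 W=1
Step 3 [EW]: N:wait,E:car8-GO,S:wait,W:car7-GO | queues: N=0 E=0 S=3 W=0
Step 4 [EW]: N:wait,E:empty,S:wait,W:empty | queues: N=0 E=0 S=3 W=0
Step 5 [NS]: N:empty,E:wait,S:car3-GO,W:wait | queues: N=0 E=0 S=2 W=0
Step 6 [NS]: N:empty,E:wait,S:car4-GO,W:wait | queues: N=0 E=0 S=1 W=0
Step 7 [EW]: N:wait,E:empty,S:wait,W:empty | queues: N=0 E=0 S=1 W=0
Step 8 [EW]: N:wait,E:empty,S:wait,W:empty | queues: N=0 E=0 S=1 W=0
Step 9 [NS]: N:empty,E:wait,S:car6-GO,W:wait | queues: N=0 E=0 S=0 W=0

N: empty
E: empty
S: empty
W: empty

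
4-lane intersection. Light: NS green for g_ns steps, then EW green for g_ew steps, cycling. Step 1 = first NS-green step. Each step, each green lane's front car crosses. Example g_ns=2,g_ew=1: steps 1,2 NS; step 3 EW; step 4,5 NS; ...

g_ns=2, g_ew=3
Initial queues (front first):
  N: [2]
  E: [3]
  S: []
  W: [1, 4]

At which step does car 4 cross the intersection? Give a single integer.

Step 1 [NS]: N:car2-GO,E:wait,S:empty,W:wait | queues: N=0 E=1 S=0 W=2
Step 2 [NS]: N:empty,E:wait,S:empty,W:wait | queues: N=0 E=1 S=0 W=2
Step 3 [EW]: N:wait,E:car3-GO,S:wait,W:car1-GO | queues: N=0 E=0 S=0 W=1
Step 4 [EW]: N:wait,E:empty,S:wait,W:car4-GO | queues: N=0 E=0 S=0 W=0
Car 4 crosses at step 4

4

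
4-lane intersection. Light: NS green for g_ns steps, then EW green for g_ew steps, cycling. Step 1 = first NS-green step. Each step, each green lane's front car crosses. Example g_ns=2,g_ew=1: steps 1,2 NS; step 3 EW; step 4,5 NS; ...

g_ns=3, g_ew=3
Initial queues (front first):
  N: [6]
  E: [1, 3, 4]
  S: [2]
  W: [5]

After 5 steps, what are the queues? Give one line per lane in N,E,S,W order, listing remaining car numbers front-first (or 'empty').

Step 1 [NS]: N:car6-GO,E:wait,S:car2-GO,W:wait | queues: N=0 E=3 S=0 W=1
Step 2 [NS]: N:empty,E:wait,S:empty,W:wait | queues: N=0 E=3 S=0 W=1
Step 3 [NS]: N:empty,E:wait,S:empty,W:wait | queues: N=0 E=3 S=0 W=1
Step 4 [EW]: N:wait,E:car1-GO,S:wait,W:car5-GO | queues: N=0 E=2 S=0 W=0
Step 5 [EW]: N:wait,E:car3-GO,S:wait,W:empty | queues: N=0 E=1 S=0 W=0

N: empty
E: 4
S: empty
W: empty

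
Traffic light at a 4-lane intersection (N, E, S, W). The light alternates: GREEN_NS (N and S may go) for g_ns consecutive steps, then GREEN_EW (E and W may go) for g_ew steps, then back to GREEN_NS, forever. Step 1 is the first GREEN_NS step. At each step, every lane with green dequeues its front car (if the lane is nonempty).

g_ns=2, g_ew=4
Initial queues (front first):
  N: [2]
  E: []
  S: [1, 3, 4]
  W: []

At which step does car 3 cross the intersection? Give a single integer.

Step 1 [NS]: N:car2-GO,E:wait,S:car1-GO,W:wait | queues: N=0 E=0 S=2 W=0
Step 2 [NS]: N:empty,E:wait,S:car3-GO,W:wait | queues: N=0 E=0 S=1 W=0
Step 3 [EW]: N:wait,E:empty,S:wait,W:empty | queues: N=0 E=0 S=1 W=0
Step 4 [EW]: N:wait,E:empty,S:wait,W:empty | queues: N=0 E=0 S=1 W=0
Step 5 [EW]: N:wait,E:empty,S:wait,W:empty | queues: N=0 E=0 S=1 W=0
Step 6 [EW]: N:wait,E:empty,S:wait,W:empty | queues: N=0 E=0 S=1 W=0
Step 7 [NS]: N:empty,E:wait,S:car4-GO,W:wait | queues: N=0 E=0 S=0 W=0
Car 3 crosses at step 2

2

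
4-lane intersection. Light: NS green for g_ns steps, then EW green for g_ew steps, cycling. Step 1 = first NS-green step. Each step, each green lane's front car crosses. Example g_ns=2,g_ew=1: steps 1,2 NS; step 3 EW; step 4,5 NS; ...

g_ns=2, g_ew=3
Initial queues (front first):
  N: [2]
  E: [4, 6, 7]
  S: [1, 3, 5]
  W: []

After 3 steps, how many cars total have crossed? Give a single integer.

Step 1 [NS]: N:car2-GO,E:wait,S:car1-GO,W:wait | queues: N=0 E=3 S=2 W=0
Step 2 [NS]: N:empty,E:wait,S:car3-GO,W:wait | queues: N=0 E=3 S=1 W=0
Step 3 [EW]: N:wait,E:car4-GO,S:wait,W:empty | queues: N=0 E=2 S=1 W=0
Cars crossed by step 3: 4

Answer: 4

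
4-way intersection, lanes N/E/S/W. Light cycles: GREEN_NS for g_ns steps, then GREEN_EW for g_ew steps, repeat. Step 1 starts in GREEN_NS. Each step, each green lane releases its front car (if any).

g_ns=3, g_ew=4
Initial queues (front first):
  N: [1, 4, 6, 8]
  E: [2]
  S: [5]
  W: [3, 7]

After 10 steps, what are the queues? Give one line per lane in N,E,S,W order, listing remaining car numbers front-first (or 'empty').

Step 1 [NS]: N:car1-GO,E:wait,S:car5-GO,W:wait | queues: N=3 E=1 S=0 W=2
Step 2 [NS]: N:car4-GO,E:wait,S:empty,W:wait | queues: N=2 E=1 S=0 W=2
Step 3 [NS]: N:car6-GO,E:wait,S:empty,W:wait | queues: N=1 E=1 S=0 W=2
Step 4 [EW]: N:wait,E:car2-GO,S:wait,W:car3-GO | queues: N=1 E=0 S=0 W=1
Step 5 [EW]: N:wait,E:empty,S:wait,W:car7-GO | queues: N=1 E=0 S=0 W=0
Step 6 [EW]: N:wait,E:empty,S:wait,W:empty | queues: N=1 E=0 S=0 W=0
Step 7 [EW]: N:wait,E:empty,S:wait,W:empty | queues: N=1 E=0 S=0 W=0
Step 8 [NS]: N:car8-GO,E:wait,S:empty,W:wait | queues: N=0 E=0 S=0 W=0

N: empty
E: empty
S: empty
W: empty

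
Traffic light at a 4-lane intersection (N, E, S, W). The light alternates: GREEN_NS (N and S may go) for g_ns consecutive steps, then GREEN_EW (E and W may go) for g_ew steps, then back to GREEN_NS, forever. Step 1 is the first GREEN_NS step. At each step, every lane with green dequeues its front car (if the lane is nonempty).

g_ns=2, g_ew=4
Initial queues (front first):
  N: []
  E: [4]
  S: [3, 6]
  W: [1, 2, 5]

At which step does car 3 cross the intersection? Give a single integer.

Step 1 [NS]: N:empty,E:wait,S:car3-GO,W:wait | queues: N=0 E=1 S=1 W=3
Step 2 [NS]: N:empty,E:wait,S:car6-GO,W:wait | queues: N=0 E=1 S=0 W=3
Step 3 [EW]: N:wait,E:car4-GO,S:wait,W:car1-GO | queues: N=0 E=0 S=0 W=2
Step 4 [EW]: N:wait,E:empty,S:wait,W:car2-GO | queues: N=0 E=0 S=0 W=1
Step 5 [EW]: N:wait,E:empty,S:wait,W:car5-GO | queues: N=0 E=0 S=0 W=0
Car 3 crosses at step 1

1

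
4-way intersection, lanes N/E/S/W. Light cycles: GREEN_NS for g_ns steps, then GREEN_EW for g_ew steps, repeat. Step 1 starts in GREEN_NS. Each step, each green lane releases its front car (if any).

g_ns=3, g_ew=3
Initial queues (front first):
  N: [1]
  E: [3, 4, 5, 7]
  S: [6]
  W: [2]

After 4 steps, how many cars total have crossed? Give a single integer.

Step 1 [NS]: N:car1-GO,E:wait,S:car6-GO,W:wait | queues: N=0 E=4 S=0 W=1
Step 2 [NS]: N:empty,E:wait,S:empty,W:wait | queues: N=0 E=4 S=0 W=1
Step 3 [NS]: N:empty,E:wait,S:empty,W:wait | queues: N=0 E=4 S=0 W=1
Step 4 [EW]: N:wait,E:car3-GO,S:wait,W:car2-GO | queues: N=0 E=3 S=0 W=0
Cars crossed by step 4: 4

Answer: 4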